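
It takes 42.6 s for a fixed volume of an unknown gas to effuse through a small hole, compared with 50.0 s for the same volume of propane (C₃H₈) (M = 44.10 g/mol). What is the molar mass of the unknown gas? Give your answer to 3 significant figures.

Graham's law gives t_X/t_C₃H₈ = √(M_X/M_C₃H₈).
42.6/50.0 = 0.8520 = √(M_X/44.10)
M_X = 44.10 × 0.8520² = 44.10 × 0.7259 = 32.0 g/mol

32.0 g/mol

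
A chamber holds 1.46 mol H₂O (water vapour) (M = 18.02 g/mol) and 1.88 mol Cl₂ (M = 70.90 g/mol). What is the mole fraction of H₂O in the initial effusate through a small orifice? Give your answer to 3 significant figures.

Rate_i ∝ x_i/√M_i (Graham's law weighted by mole fraction), so the effusate composition follows n_i/√M_i.
So x_H₂O in the escaping gas = (n_H₂O/√M_H₂O) / Σ(n_i/√M_i)
= (1.46/√18.02) / (1.46/√18.02 + 1.88/√70.90) = 0.3439/(0.3439 + 0.2233) = 0.606.

0.606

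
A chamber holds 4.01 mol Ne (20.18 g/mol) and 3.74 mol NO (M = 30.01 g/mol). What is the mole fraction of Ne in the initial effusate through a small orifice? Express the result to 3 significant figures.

0.567

Each component's effusion rate ∝ (its partial pressure)·(1/√M) ∝ n_i/√M_i.
So x_Ne in the escaping gas = (n_Ne/√M_Ne) / Σ(n_i/√M_i)
= (4.01/√20.18) / (4.01/√20.18 + 3.74/√30.01) = 0.8927/(0.8927 + 0.6827) = 0.567.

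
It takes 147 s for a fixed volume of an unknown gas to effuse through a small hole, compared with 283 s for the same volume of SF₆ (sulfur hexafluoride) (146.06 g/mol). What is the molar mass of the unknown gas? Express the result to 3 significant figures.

From Graham's law, t_X/t_SF₆ = √(M_X/M_SF₆).
147/283 = 0.5194 = √(M_X/146.06)
M_X = 146.06 × 0.5194² = 146.06 × 0.2698 = 39.4 g/mol

39.4 g/mol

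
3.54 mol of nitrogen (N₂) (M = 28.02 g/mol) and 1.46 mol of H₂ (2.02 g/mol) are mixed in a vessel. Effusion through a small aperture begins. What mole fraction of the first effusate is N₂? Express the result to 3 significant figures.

0.394

Rate_i ∝ x_i/√M_i (Graham's law weighted by mole fraction), so the effusate composition follows n_i/√M_i.
So x_N₂ in the escaping gas = (n_N₂/√M_N₂) / Σ(n_i/√M_i)
= (3.54/√28.02) / (3.54/√28.02 + 1.46/√2.02) = 0.6688/(0.6688 + 1.027) = 0.394.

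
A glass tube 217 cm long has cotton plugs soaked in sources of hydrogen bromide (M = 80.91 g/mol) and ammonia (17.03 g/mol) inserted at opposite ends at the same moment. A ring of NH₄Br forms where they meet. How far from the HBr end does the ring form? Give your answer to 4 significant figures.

68.25 cm

The fronts meet when d_HBr + d_NH₃ = L with d_HBr/d_NH₃ = √(M_NH₃/M_HBr) (Graham's law). Here √(M_NH₃/M_HBr) = √(17.03/80.91) = 0.4588.
With d_HBr + d_NH₃ = 217 cm, d_NH₃ = 217/(1 + 0.4588) = 148.8 cm.
d_HBr = 217 − 148.8 = 68.25 cm.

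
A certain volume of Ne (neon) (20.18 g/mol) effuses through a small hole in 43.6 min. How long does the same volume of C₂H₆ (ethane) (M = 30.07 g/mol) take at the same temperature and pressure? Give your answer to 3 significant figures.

53.2 min

From Graham's law, t_C₂H₆/t_Ne = √(M_C₂H₆/M_Ne) = √(30.07/20.18) = √1.490 = 1.221.
So the time for C₂H₆ is 43.6 × 1.221 = 53.2 min.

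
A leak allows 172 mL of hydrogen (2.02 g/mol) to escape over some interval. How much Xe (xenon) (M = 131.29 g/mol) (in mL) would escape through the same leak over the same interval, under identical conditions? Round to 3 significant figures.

21.3 mL

By Graham's law, rate_Xe/rate_H₂ = √(M_H₂/M_Xe) = √(2.02/131.29) = √0.01539 = 0.1240.
So the volume for Xe is 172 × 0.1240 = 21.3 mL.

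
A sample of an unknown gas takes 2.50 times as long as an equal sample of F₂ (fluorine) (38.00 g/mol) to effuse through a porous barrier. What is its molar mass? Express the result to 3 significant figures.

238 g/mol

Using Graham's law: t_X/t_F₂ = √(M_X/M_F₂).
2.50 = √(M_X/38.00)
M_X = 38.00 × 2.50² = 38.00 × 6.250 = 238 g/mol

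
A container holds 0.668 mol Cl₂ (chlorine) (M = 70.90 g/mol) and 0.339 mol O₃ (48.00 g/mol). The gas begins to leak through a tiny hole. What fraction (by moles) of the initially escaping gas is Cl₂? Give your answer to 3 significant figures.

Each component's effusion rate ∝ (its partial pressure)·(1/√M) ∝ n_i/√M_i.
x_Cl₂(eff) = (n_Cl₂/√M_Cl₂) / (n_Cl₂/√M_Cl₂ + n_O₃/√M_O₃)
= (0.668/√70.90) / (0.668/√70.90 + 0.339/√48.00) = 0.07933/(0.07933 + 0.04893) = 0.619.

0.619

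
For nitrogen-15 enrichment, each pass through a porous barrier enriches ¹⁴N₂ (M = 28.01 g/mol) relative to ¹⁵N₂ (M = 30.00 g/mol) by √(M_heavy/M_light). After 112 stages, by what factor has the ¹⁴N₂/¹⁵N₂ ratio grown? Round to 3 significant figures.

Each stage multiplies the ratio by α = √(30.00/28.01), so after 112 stages the overall factor is α^112 = (30.00/28.01)^(112/2).
= 1.07105^56 = 46.7.

46.7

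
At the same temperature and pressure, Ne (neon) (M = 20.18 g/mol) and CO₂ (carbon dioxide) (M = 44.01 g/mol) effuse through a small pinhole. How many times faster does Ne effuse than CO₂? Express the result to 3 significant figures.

By Graham's law, rate_Ne/rate_CO₂ = √(M_CO₂/M_Ne) = √(44.01/20.18) = √2.181 = 1.48.

1.48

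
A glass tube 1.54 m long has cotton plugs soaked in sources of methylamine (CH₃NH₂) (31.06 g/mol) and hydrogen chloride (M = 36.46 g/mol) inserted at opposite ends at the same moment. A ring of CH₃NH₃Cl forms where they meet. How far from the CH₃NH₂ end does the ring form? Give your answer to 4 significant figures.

0.8008 m

Distances travelled in equal time are proportional to diffusion rates, so d_CH₃NH₂/d_HCl = √(M_HCl/M_CH₃NH₂) = √(36.46/31.06) = 1.083.
With d_CH₃NH₂ + d_HCl = 1.54 m, d_HCl = 1.54/(1 + 1.083) = 0.7392 m.
d_CH₃NH₂ = 1.54 − 0.7392 = 0.8008 m.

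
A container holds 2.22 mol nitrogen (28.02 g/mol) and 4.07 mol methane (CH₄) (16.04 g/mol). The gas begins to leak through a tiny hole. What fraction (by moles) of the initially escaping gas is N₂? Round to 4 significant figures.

Each component's effusion rate ∝ (its partial pressure)·(1/√M) ∝ n_i/√M_i.
Mole fraction of N₂ in the effusate = (n_N₂/√M_N₂) / (n_N₂/√M_N₂ + n_CH₄/√M_CH₄)
= (2.22/√28.02) / (2.22/√28.02 + 4.07/√16.04) = 0.4194/(0.4194 + 1.016) = 0.2921.

0.2921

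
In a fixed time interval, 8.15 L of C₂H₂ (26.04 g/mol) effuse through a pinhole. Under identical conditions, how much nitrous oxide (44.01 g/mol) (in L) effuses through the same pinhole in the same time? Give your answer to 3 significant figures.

Since effusion rate ∝ 1/√M, rate_N₂O/rate_C₂H₂ = √(M_C₂H₂/M_N₂O) = √(26.04/44.01) = √0.5917 = 0.7692.
So the volume for N₂O is 8.15 × 0.7692 = 6.27 L.

6.27 L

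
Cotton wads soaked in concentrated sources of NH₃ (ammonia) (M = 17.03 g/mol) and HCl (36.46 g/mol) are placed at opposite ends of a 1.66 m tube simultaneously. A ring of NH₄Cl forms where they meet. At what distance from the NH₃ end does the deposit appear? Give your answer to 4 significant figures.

0.9861 m

Distances travelled in equal time are proportional to diffusion rates, so d_NH₃/d_HCl = √(M_HCl/M_NH₃) = √(36.46/17.03) = 1.463.
With d_NH₃ + d_HCl = 1.66 m, d_HCl = 1.66/(1 + 1.463) = 0.6739 m.
d_NH₃ = 1.66 − 0.6739 = 0.9861 m.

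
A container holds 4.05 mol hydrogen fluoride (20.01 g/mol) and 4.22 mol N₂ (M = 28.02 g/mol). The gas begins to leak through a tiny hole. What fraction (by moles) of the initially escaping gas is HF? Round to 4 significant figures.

0.5318

Effusion rate of each component ∝ n_i/√M_i (partial pressure × 1/√M).
x_HF(eff) = (n_HF/√M_HF) / (n_HF/√M_HF + n_N₂/√M_N₂)
= (4.05/√20.01) / (4.05/√20.01 + 4.22/√28.02) = 0.9054/(0.9054 + 0.7972) = 0.5318.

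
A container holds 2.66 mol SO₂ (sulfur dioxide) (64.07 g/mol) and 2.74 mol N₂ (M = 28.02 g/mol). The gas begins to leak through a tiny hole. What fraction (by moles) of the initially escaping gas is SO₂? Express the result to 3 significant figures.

Effusion rate of each component ∝ n_i/√M_i (partial pressure × 1/√M).
x_SO₂(eff) = (n_SO₂/√M_SO₂) / (n_SO₂/√M_SO₂ + n_N₂/√M_N₂)
= (2.66/√64.07) / (2.66/√64.07 + 2.74/√28.02) = 0.3323/(0.3323 + 0.5176) = 0.391.

0.391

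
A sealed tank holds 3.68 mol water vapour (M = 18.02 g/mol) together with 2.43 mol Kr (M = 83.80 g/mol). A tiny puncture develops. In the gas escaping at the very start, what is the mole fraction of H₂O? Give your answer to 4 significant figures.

0.7656

The effusion rate of species i is ∝ p_i/√M_i ∝ n_i/√M_i.
x_H₂O(eff) = (n_H₂O/√M_H₂O) / (n_H₂O/√M_H₂O + n_Kr/√M_Kr)
= (3.68/√18.02) / (3.68/√18.02 + 2.43/√83.80) = 0.8669/(0.8669 + 0.2655) = 0.7656.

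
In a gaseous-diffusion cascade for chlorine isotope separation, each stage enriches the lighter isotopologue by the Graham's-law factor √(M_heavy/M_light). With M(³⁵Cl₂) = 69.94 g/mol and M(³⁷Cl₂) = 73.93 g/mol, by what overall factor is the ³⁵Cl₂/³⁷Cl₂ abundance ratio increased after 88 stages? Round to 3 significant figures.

The single-stage factor is √(M_heavy/M_light), so 88 stages give [√(73.93/69.94)]^88 = (73.93/69.94)^(88/2).
= 1.05705^44 = 11.5.

11.5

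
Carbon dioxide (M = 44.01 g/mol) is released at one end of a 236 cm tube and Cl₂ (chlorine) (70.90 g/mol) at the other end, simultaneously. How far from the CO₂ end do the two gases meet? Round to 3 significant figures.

Graham's law gives d_CO₂/d_Cl₂ = rate_CO₂/rate_Cl₂ = √(M_Cl₂/M_CO₂) = √(70.90/44.01) = 1.269.
With d_CO₂ + d_Cl₂ = 236 cm, d_Cl₂ = 236/(1 + 1.269) = 104.0 cm.
d_CO₂ = 236 − 104.0 = 132 cm.

132 cm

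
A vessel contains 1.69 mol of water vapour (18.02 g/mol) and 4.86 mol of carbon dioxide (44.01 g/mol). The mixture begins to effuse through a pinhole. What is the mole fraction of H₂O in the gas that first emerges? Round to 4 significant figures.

0.3521

Each component's effusion rate ∝ (its partial pressure)·(1/√M) ∝ n_i/√M_i.
So x_H₂O in the escaping gas = (n_H₂O/√M_H₂O) / Σ(n_i/√M_i)
= (1.69/√18.02) / (1.69/√18.02 + 4.86/√44.01) = 0.3981/(0.3981 + 0.7326) = 0.3521.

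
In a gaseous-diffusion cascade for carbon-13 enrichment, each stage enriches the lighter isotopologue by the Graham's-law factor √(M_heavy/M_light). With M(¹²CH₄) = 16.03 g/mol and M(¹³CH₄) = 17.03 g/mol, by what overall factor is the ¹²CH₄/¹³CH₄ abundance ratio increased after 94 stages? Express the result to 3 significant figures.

Overall factor = α^94 with α = √(17.03/16.03), i.e. (17.03/16.03)^(94/2).
= 1.06238^47 = 17.2.

17.2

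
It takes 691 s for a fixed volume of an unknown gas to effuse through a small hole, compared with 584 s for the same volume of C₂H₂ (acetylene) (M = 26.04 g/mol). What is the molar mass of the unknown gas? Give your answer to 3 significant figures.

Using Graham's law: t_X/t_C₂H₂ = √(M_X/M_C₂H₂).
691/584 = 1.183 = √(M_X/26.04)
M_X = 26.04 × 1.183² = 26.04 × 1.400 = 36.5 g/mol

36.5 g/mol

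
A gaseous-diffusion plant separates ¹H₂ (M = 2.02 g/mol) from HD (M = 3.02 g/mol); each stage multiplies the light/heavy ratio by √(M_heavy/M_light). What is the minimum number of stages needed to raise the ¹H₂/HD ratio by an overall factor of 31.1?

Per stage α = (3.02/2.02)^(1/2) = 1.49505^0.5, giving ln α = 0.2011.
Need α^N ≥ 31.1 ⇒ N ≥ ln(31.1) / ln α = 3.437 / 0.2011 = 17.09.
So at least 18 stages are needed.

18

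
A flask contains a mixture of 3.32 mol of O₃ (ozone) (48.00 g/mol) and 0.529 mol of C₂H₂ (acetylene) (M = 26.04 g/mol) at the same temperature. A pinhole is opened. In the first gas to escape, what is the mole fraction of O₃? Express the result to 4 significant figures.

0.8221

The effusion rate of species i is ∝ p_i/√M_i ∝ n_i/√M_i.
x_O₃(eff) = (n_O₃/√M_O₃) / (n_O₃/√M_O₃ + n_C₂H₂/√M_C₂H₂)
= (3.32/√48.00) / (3.32/√48.00 + 0.529/√26.04) = 0.4792/(0.4792 + 0.1037) = 0.8221.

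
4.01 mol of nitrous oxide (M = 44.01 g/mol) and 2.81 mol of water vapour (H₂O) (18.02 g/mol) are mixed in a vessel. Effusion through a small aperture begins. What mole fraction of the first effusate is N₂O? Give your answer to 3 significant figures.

Each component's effusion rate ∝ (its partial pressure)·(1/√M) ∝ n_i/√M_i.
Mole fraction of N₂O in the effusate = (n_N₂O/√M_N₂O) / (n_N₂O/√M_N₂O + n_H₂O/√M_H₂O)
= (4.01/√44.01) / (4.01/√44.01 + 2.81/√18.02) = 0.6045/(0.6045 + 0.6620) = 0.477.

0.477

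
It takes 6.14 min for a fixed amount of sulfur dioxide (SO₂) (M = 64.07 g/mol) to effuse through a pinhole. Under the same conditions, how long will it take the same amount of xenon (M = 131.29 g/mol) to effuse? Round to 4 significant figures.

8.789 min

Since effusion rate ∝ 1/√M, t_Xe/t_SO₂ = √(M_Xe/M_SO₂) = √(131.29/64.07) = √2.049 = 1.431.
So the time for Xe is 6.14 × 1.431 = 8.789 min.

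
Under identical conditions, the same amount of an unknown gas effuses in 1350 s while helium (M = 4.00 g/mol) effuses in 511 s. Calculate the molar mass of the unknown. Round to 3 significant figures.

Since effusion rate ∝ 1/√M, t_X/t_He = √(M_X/M_He).
1350/511 = 2.642 = √(M_X/4.00)
M_X = 4.00 × 2.642² = 4.00 × 6.980 = 27.9 g/mol

27.9 g/mol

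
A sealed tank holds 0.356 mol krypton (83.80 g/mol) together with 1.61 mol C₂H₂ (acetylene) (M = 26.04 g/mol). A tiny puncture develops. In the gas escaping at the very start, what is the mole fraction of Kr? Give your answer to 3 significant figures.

Effusion rate of each component ∝ n_i/√M_i (partial pressure × 1/√M).
Mole fraction of Kr in the effusate = (n_Kr/√M_Kr) / (n_Kr/√M_Kr + n_C₂H₂/√M_C₂H₂)
= (0.356/√83.80) / (0.356/√83.80 + 1.61/√26.04) = 0.03889/(0.03889 + 0.3155) = 0.110.

0.110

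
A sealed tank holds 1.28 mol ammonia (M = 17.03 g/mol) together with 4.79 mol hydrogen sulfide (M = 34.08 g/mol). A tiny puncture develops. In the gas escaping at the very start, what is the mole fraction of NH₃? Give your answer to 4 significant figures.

Rate_i ∝ x_i/√M_i (Graham's law weighted by mole fraction), so the effusate composition follows n_i/√M_i.
Mole fraction of NH₃ in the effusate = (n_NH₃/√M_NH₃) / (n_NH₃/√M_NH₃ + n_H₂S/√M_H₂S)
= (1.28/√17.03) / (1.28/√17.03 + 4.79/√34.08) = 0.3102/(0.3102 + 0.8205) = 0.2743.

0.2743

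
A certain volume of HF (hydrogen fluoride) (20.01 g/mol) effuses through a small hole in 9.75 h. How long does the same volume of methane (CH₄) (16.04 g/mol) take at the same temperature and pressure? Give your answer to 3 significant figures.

8.73 h

By Graham's law, t_CH₄/t_HF = √(M_CH₄/M_HF) = √(16.04/20.01) = √0.8016 = 0.8953.
So the time for CH₄ is 9.75 × 0.8953 = 8.73 h.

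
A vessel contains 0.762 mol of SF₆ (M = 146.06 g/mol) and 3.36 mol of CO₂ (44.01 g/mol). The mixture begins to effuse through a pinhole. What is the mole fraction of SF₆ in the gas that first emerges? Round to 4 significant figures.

0.1107

Each component's effusion rate ∝ (its partial pressure)·(1/√M) ∝ n_i/√M_i.
x_SF₆(eff) = (n_SF₆/√M_SF₆) / (n_SF₆/√M_SF₆ + n_CO₂/√M_CO₂)
= (0.762/√146.06) / (0.762/√146.06 + 3.36/√44.01) = 0.06305/(0.06305 + 0.5065) = 0.1107.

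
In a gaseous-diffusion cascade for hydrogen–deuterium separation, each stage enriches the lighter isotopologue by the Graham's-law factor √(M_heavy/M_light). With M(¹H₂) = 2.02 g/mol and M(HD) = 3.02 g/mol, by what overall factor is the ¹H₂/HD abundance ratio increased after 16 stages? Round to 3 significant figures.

Each stage multiplies the ratio by α = √(3.02/2.02), so after 16 stages the overall factor is α^16 = (3.02/2.02)^(16/2).
= 1.49505^8 = 25.0.

25.0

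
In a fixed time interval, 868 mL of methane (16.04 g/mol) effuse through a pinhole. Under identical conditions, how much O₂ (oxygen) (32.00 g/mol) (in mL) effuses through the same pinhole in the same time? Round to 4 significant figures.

From Graham's law, rate_O₂/rate_CH₄ = √(M_CH₄/M_O₂) = √(16.04/32.00) = √0.5012 = 0.7080.
So the volume for O₂ is 868 × 0.7080 = 614.5 mL.

614.5 mL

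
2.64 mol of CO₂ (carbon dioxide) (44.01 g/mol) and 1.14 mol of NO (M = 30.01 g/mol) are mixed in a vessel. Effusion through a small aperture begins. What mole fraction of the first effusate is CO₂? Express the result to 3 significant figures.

Effusion rate of each component ∝ n_i/√M_i (partial pressure × 1/√M).
So x_CO₂ in the escaping gas = (n_CO₂/√M_CO₂) / Σ(n_i/√M_i)
= (2.64/√44.01) / (2.64/√44.01 + 1.14/√30.01) = 0.3979/(0.3979 + 0.2081) = 0.657.

0.657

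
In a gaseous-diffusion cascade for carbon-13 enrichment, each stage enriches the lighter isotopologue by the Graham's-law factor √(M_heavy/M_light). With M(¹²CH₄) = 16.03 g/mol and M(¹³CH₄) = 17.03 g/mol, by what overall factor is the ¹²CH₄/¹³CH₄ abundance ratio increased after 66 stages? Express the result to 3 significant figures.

7.37

Overall factor = α^66 with α = √(17.03/16.03), i.e. (17.03/16.03)^(66/2).
= 1.06238^33 = 7.37.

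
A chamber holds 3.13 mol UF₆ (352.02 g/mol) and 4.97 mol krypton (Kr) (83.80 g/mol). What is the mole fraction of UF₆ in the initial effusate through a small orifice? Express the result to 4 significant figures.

Each component's effusion rate ∝ (its partial pressure)·(1/√M) ∝ n_i/√M_i.
So x_UF₆ in the escaping gas = (n_UF₆/√M_UF₆) / Σ(n_i/√M_i)
= (3.13/√352.02) / (3.13/√352.02 + 4.97/√83.80) = 0.1668/(0.1668 + 0.5429) = 0.2350.

0.2350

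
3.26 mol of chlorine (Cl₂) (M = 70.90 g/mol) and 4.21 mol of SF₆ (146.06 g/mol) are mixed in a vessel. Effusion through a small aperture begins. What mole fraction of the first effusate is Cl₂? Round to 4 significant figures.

Rate_i ∝ x_i/√M_i (Graham's law weighted by mole fraction), so the effusate composition follows n_i/√M_i.
Mole fraction of Cl₂ in the effusate = (n_Cl₂/√M_Cl₂) / (n_Cl₂/√M_Cl₂ + n_SF₆/√M_SF₆)
= (3.26/√70.90) / (3.26/√70.90 + 4.21/√146.06) = 0.3872/(0.3872 + 0.3484) = 0.5264.

0.5264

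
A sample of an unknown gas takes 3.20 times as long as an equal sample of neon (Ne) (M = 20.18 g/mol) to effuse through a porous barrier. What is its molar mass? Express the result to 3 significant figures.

207 g/mol

By Graham's law, t_X/t_Ne = √(M_X/M_Ne).
3.20 = √(M_X/20.18)
M_X = 20.18 × 3.20² = 20.18 × 10.24 = 207 g/mol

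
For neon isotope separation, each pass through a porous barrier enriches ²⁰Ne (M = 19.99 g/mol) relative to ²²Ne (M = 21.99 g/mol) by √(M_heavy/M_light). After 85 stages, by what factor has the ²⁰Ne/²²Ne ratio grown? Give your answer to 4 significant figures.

57.55

The single-stage factor is √(M_heavy/M_light), so 85 stages give [√(21.99/19.99)]^85 = (21.99/19.99)^(85/2).
= 1.10005^(85/2) = 57.55.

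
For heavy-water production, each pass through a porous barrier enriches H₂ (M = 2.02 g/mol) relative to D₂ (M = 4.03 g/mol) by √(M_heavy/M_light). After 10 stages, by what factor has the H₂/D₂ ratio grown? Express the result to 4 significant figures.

After 10 stages the ratio has grown by (√(4.03/2.02))^10 = (4.03/2.02)^(10/2).
= 1.99505^5 = 31.61.

31.61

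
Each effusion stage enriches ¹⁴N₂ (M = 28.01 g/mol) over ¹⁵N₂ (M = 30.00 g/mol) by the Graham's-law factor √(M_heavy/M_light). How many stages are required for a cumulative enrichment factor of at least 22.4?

With α = √(30.00/28.01) per stage, ln α = ½ ln(1.07105) = 0.03432.
Need α^N ≥ 22.4 ⇒ N ≥ ln(22.4) / ln α = 3.109 / 0.03432 = 90.60.
So at least 91 stages are needed.

91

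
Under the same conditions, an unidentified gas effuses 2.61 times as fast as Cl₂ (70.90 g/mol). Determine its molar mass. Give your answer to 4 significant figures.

10.41 g/mol

Using Graham's law: rate_X/rate_Cl₂ = √(M_Cl₂/M_X).
2.61 = √(70.90/M_X)
M_X = 70.90 / 2.61² = 70.90 / 6.812 = 10.41 g/mol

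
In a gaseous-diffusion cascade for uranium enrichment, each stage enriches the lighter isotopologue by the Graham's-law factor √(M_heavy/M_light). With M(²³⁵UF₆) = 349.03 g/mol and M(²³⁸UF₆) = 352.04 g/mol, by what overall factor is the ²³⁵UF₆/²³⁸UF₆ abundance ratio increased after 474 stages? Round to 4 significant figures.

The single-stage factor is √(M_heavy/M_light), so 474 stages give [√(352.04/349.03)]^474 = (352.04/349.03)^(474/2).
= 1.00862^237 = 7.653.

7.653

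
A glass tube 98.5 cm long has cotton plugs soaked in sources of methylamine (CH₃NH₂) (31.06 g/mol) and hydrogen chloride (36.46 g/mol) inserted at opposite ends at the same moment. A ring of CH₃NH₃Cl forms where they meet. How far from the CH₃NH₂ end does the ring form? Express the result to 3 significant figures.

51.2 cm

The fronts meet when d_CH₃NH₂ + d_HCl = L with d_CH₃NH₂/d_HCl = √(M_HCl/M_CH₃NH₂) (Graham's law). Here √(M_HCl/M_CH₃NH₂) = √(36.46/31.06) = 1.083.
With d_CH₃NH₂ + d_HCl = 98.5 cm, d_HCl = 98.5/(1 + 1.083) = 47.28 cm.
d_CH₃NH₂ = 98.5 − 47.28 = 51.2 cm.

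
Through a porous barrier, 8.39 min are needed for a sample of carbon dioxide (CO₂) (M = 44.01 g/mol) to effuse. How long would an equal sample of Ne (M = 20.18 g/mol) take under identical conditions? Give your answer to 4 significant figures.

By Graham's law, t_Ne/t_CO₂ = √(M_Ne/M_CO₂) = √(20.18/44.01) = √0.4585 = 0.6772.
So the time for Ne is 8.39 × 0.6772 = 5.681 min.

5.681 min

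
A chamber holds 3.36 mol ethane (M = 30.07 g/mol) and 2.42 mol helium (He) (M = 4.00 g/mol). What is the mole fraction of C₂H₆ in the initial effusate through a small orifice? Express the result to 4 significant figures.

Rate_i ∝ x_i/√M_i (Graham's law weighted by mole fraction), so the effusate composition follows n_i/√M_i.
x_C₂H₆(eff) = (n_C₂H₆/√M_C₂H₆) / (n_C₂H₆/√M_C₂H₆ + n_He/√M_He)
= (3.36/√30.07) / (3.36/√30.07 + 2.42/√4.00) = 0.6127/(0.6127 + 1.210) = 0.3362.

0.3362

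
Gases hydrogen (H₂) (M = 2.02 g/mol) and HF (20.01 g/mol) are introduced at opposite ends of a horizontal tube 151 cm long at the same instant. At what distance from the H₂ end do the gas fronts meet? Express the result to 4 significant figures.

114.6 cm

The fronts meet when d_H₂ + d_HF = L with d_H₂/d_HF = √(M_HF/M_H₂) (Graham's law). Here √(M_HF/M_H₂) = √(20.01/2.02) = 3.147.
With d_H₂ + d_HF = 151 cm, d_HF = 151/(1 + 3.147) = 36.41 cm.
d_H₂ = 151 − 36.41 = 114.6 cm.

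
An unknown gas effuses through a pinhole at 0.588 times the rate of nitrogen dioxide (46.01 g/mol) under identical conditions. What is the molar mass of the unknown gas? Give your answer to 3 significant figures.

Using Graham's law: rate_X/rate_NO₂ = √(M_NO₂/M_X).
0.588 = √(46.01/M_X)
M_X = 46.01 / 0.588² = 46.01 / 0.3457 = 133 g/mol

133 g/mol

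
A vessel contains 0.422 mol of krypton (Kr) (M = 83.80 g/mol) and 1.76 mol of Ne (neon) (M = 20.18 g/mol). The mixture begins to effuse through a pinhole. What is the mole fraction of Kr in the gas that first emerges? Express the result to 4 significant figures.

Each component's effusion rate ∝ (its partial pressure)·(1/√M) ∝ n_i/√M_i.
x_Kr(eff) = (n_Kr/√M_Kr) / (n_Kr/√M_Kr + n_Ne/√M_Ne)
= (0.422/√83.80) / (0.422/√83.80 + 1.76/√20.18) = 0.04610/(0.04610 + 0.3918) = 0.1053.

0.1053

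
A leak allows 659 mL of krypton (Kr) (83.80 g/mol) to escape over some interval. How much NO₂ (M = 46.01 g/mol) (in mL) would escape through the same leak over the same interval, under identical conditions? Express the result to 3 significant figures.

889 mL

From Graham's law, rate_NO₂/rate_Kr = √(M_Kr/M_NO₂) = √(83.80/46.01) = √1.821 = 1.350.
So the volume for NO₂ is 659 × 1.350 = 889 mL.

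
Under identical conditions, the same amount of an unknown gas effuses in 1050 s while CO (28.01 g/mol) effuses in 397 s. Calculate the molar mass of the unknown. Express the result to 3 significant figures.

Using Graham's law: t_X/t_CO = √(M_X/M_CO).
1050/397 = 2.645 = √(M_X/28.01)
M_X = 28.01 × 2.645² = 28.01 × 6.995 = 196 g/mol

196 g/mol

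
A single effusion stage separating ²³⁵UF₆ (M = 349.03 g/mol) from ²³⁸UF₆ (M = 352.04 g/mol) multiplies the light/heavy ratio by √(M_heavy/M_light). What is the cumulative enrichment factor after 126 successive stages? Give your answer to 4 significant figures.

1.718

The single-stage factor is √(M_heavy/M_light), so 126 stages give [√(352.04/349.03)]^126 = (352.04/349.03)^(126/2).
= 1.00862^63 = 1.718.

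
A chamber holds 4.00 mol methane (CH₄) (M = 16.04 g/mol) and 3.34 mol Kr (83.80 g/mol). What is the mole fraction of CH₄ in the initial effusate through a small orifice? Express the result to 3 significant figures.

Rate_i ∝ x_i/√M_i (Graham's law weighted by mole fraction), so the effusate composition follows n_i/√M_i.
So x_CH₄ in the escaping gas = (n_CH₄/√M_CH₄) / Σ(n_i/√M_i)
= (4.00/√16.04) / (4.00/√16.04 + 3.34/√83.80) = 0.9988/(0.9988 + 0.3649) = 0.732.

0.732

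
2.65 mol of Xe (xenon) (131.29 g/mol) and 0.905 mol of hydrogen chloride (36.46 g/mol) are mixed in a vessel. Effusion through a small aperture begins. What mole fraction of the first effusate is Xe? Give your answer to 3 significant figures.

0.607

Effusion rate of each component ∝ n_i/√M_i (partial pressure × 1/√M).
So x_Xe in the escaping gas = (n_Xe/√M_Xe) / Σ(n_i/√M_i)
= (2.65/√131.29) / (2.65/√131.29 + 0.905/√36.46) = 0.2313/(0.2313 + 0.1499) = 0.607.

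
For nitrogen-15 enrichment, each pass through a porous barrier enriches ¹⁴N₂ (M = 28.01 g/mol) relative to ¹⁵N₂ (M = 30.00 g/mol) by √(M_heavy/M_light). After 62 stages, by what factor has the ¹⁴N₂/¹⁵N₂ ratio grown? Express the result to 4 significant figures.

8.396

The single-stage factor is √(M_heavy/M_light), so 62 stages give [√(30.00/28.01)]^62 = (30.00/28.01)^(62/2).
= 1.07105^31 = 8.396.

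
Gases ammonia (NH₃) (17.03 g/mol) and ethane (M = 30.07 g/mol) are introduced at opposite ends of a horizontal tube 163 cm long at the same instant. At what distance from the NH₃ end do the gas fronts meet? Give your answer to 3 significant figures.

93.0 cm

Distances travelled in equal time are proportional to diffusion rates, so d_NH₃/d_C₂H₆ = √(M_C₂H₆/M_NH₃) = √(30.07/17.03) = 1.329.
With d_NH₃ + d_C₂H₆ = 163 cm, d_C₂H₆ = 163/(1 + 1.329) = 69.99 cm.
d_NH₃ = 163 − 69.99 = 93.0 cm.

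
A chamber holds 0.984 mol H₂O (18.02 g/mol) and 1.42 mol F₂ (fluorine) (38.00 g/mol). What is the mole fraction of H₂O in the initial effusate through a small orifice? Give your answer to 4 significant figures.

The effusion rate of species i is ∝ p_i/√M_i ∝ n_i/√M_i.
So x_H₂O in the escaping gas = (n_H₂O/√M_H₂O) / Σ(n_i/√M_i)
= (0.984/√18.02) / (0.984/√18.02 + 1.42/√38.00) = 0.2318/(0.2318 + 0.2304) = 0.5016.

0.5016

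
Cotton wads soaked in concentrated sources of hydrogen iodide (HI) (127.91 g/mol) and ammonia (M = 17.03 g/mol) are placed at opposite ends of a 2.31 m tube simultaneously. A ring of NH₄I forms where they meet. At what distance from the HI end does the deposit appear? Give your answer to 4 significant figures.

The fronts meet when d_HI + d_NH₃ = L with d_HI/d_NH₃ = √(M_NH₃/M_HI) (Graham's law). Here √(M_NH₃/M_HI) = √(17.03/127.91) = 0.3649.
With d_HI + d_NH₃ = 2.31 m, d_NH₃ = 2.31/(1 + 0.3649) = 1.692 m.
d_HI = 2.31 − 1.692 = 0.6175 m.

0.6175 m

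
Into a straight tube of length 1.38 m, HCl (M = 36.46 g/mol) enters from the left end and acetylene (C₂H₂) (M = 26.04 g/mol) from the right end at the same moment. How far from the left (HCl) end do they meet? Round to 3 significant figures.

0.632 m

In equal time, each gas travels a distance ∝ its rate ∝ 1/√M, so d_HCl/d_C₂H₂ = √(M_C₂H₂/M_HCl) = √(26.04/36.46) = 0.8451.
With d_HCl + d_C₂H₂ = 1.38 m, d_C₂H₂ = 1.38/(1 + 0.8451) = 0.7479 m.
d_HCl = 1.38 − 0.7479 = 0.632 m.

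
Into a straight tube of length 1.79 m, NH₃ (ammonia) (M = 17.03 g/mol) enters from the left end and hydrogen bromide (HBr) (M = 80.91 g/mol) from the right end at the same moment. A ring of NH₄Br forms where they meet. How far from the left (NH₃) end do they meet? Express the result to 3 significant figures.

In equal time, each gas travels a distance ∝ its rate ∝ 1/√M, so d_NH₃/d_HBr = √(M_HBr/M_NH₃) = √(80.91/17.03) = 2.180.
With d_NH₃ + d_HBr = 1.79 m, d_HBr = 1.79/(1 + 2.180) = 0.5629 m.
d_NH₃ = 1.79 − 0.5629 = 1.23 m.

1.23 m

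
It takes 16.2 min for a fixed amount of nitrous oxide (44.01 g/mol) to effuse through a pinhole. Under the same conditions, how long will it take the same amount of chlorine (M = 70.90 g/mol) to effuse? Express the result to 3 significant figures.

Since effusion rate ∝ 1/√M, t_Cl₂/t_N₂O = √(M_Cl₂/M_N₂O) = √(70.90/44.01) = √1.611 = 1.269.
So the time for Cl₂ is 16.2 × 1.269 = 20.6 min.

20.6 min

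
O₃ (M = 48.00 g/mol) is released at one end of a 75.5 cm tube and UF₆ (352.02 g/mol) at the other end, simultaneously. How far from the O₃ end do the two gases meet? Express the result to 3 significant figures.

Distances travelled in equal time are proportional to diffusion rates, so d_O₃/d_UF₆ = √(M_UF₆/M_O₃) = √(352.02/48.00) = 2.708.
With d_O₃ + d_UF₆ = 75.5 cm, d_UF₆ = 75.5/(1 + 2.708) = 20.36 cm.
d_O₃ = 75.5 − 20.36 = 55.1 cm.

55.1 cm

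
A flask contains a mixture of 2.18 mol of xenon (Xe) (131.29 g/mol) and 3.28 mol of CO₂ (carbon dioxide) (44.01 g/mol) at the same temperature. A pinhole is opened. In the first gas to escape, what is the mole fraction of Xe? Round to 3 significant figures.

0.278

Rate_i ∝ x_i/√M_i (Graham's law weighted by mole fraction), so the effusate composition follows n_i/√M_i.
Mole fraction of Xe in the effusate = (n_Xe/√M_Xe) / (n_Xe/√M_Xe + n_CO₂/√M_CO₂)
= (2.18/√131.29) / (2.18/√131.29 + 3.28/√44.01) = 0.1903/(0.1903 + 0.4944) = 0.278.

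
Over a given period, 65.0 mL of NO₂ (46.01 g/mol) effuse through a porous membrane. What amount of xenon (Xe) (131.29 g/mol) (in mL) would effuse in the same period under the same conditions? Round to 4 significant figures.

Since effusion rate ∝ 1/√M, rate_Xe/rate_NO₂ = √(M_NO₂/M_Xe) = √(46.01/131.29) = √0.3504 = 0.5920.
So the volume for Xe is 65.0 × 0.5920 = 38.48 mL.

38.48 mL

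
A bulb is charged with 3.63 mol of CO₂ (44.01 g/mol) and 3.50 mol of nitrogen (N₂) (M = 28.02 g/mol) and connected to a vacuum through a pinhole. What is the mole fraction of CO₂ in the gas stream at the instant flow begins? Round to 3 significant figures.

Rate_i ∝ x_i/√M_i (Graham's law weighted by mole fraction), so the effusate composition follows n_i/√M_i.
So x_CO₂ in the escaping gas = (n_CO₂/√M_CO₂) / Σ(n_i/√M_i)
= (3.63/√44.01) / (3.63/√44.01 + 3.50/√28.02) = 0.5472/(0.5472 + 0.6612) = 0.453.

0.453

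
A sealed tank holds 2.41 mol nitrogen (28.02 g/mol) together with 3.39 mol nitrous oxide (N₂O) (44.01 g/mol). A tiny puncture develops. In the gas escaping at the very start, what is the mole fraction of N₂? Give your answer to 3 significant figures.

0.471

Rate_i ∝ x_i/√M_i (Graham's law weighted by mole fraction), so the effusate composition follows n_i/√M_i.
x_N₂(eff) = (n_N₂/√M_N₂) / (n_N₂/√M_N₂ + n_N₂O/√M_N₂O)
= (2.41/√28.02) / (2.41/√28.02 + 3.39/√44.01) = 0.4553/(0.4553 + 0.5110) = 0.471.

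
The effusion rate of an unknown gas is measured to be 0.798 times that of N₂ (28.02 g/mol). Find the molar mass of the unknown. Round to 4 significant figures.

Using Graham's law: rate_X/rate_N₂ = √(M_N₂/M_X).
0.798 = √(28.02/M_X)
M_X = 28.02 / 0.798² = 28.02 / 0.6368 = 44.00 g/mol

44.00 g/mol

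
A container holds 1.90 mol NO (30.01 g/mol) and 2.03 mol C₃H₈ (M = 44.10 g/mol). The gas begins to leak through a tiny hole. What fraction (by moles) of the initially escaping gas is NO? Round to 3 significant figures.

The effusion rate of species i is ∝ p_i/√M_i ∝ n_i/√M_i.
So x_NO in the escaping gas = (n_NO/√M_NO) / Σ(n_i/√M_i)
= (1.90/√30.01) / (1.90/√30.01 + 2.03/√44.10) = 0.3468/(0.3468 + 0.3057) = 0.532.

0.532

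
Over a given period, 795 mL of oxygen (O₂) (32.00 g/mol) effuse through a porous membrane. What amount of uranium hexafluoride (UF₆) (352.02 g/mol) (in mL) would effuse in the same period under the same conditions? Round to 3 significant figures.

240 mL

By Graham's law, rate_UF₆/rate_O₂ = √(M_O₂/M_UF₆) = √(32.00/352.02) = √0.09090 = 0.3015.
So the volume for UF₆ is 795 × 0.3015 = 240 mL.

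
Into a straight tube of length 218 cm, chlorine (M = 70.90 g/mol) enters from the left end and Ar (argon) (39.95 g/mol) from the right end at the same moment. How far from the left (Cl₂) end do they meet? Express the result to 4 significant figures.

The fronts meet when d_Cl₂ + d_Ar = L with d_Cl₂/d_Ar = √(M_Ar/M_Cl₂) (Graham's law). Here √(M_Ar/M_Cl₂) = √(39.95/70.90) = 0.7506.
With d_Cl₂ + d_Ar = 218 cm, d_Ar = 218/(1 + 0.7506) = 124.5 cm.
d_Cl₂ = 218 − 124.5 = 93.47 cm.

93.47 cm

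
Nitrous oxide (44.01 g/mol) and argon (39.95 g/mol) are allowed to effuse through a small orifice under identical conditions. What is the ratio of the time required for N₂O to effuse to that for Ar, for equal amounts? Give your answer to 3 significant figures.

Graham's law gives t_N₂O/t_Ar = √(M_N₂O/M_Ar) = √(44.01/39.95) = √1.102 = 1.05.

1.05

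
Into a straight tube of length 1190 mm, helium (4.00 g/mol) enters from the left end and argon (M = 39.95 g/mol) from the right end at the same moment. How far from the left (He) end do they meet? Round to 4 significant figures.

904.0 mm

In equal time, each gas travels a distance ∝ its rate ∝ 1/√M, so d_He/d_Ar = √(M_Ar/M_He) = √(39.95/4.00) = 3.160.
With d_He + d_Ar = 1190 mm, d_Ar = 1190/(1 + 3.160) = 286.0 mm.
d_He = 1190 − 286.0 = 904.0 mm.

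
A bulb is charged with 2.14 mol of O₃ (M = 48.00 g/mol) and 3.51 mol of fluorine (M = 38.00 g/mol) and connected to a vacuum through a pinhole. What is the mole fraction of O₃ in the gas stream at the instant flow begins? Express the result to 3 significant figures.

The effusion rate of species i is ∝ p_i/√M_i ∝ n_i/√M_i.
So x_O₃ in the escaping gas = (n_O₃/√M_O₃) / Σ(n_i/√M_i)
= (2.14/√48.00) / (2.14/√48.00 + 3.51/√38.00) = 0.3089/(0.3089 + 0.5694) = 0.352.

0.352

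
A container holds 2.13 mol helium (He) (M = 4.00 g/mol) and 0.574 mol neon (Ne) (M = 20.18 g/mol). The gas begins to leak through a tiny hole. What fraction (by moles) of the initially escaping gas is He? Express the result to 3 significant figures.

0.893

Effusion rate of each component ∝ n_i/√M_i (partial pressure × 1/√M).
So x_He in the escaping gas = (n_He/√M_He) / Σ(n_i/√M_i)
= (2.13/√4.00) / (2.13/√4.00 + 0.574/√20.18) = 1.065/(1.065 + 0.1278) = 0.893.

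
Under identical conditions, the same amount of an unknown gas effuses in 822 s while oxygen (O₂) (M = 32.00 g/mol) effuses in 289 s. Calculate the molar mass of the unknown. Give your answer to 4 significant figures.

258.9 g/mol

By Graham's law, t_X/t_O₂ = √(M_X/M_O₂).
822/289 = 2.844 = √(M_X/32.00)
M_X = 32.00 × 2.844² = 32.00 × 8.090 = 258.9 g/mol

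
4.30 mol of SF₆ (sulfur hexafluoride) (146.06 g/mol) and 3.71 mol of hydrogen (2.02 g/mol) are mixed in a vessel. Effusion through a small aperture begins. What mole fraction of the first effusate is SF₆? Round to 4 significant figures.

The effusion rate of species i is ∝ p_i/√M_i ∝ n_i/√M_i.
Mole fraction of SF₆ in the effusate = (n_SF₆/√M_SF₆) / (n_SF₆/√M_SF₆ + n_H₂/√M_H₂)
= (4.30/√146.06) / (4.30/√146.06 + 3.71/√2.02) = 0.3558/(0.3558 + 2.610) = 0.1200.

0.1200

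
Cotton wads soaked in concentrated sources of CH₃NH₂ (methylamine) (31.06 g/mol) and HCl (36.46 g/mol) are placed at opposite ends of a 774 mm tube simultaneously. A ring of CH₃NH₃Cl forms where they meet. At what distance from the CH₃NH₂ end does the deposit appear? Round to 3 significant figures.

Graham's law gives d_CH₃NH₂/d_HCl = rate_CH₃NH₂/rate_HCl = √(M_HCl/M_CH₃NH₂) = √(36.46/31.06) = 1.083.
With d_CH₃NH₂ + d_HCl = 774 mm, d_HCl = 774/(1 + 1.083) = 371.5 mm.
d_CH₃NH₂ = 774 − 371.5 = 403 mm.

403 mm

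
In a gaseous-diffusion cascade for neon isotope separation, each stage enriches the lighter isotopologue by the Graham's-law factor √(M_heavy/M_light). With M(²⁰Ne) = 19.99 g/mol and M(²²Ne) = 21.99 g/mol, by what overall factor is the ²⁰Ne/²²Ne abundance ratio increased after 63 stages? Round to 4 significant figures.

20.16

After 63 stages the ratio has grown by (√(21.99/19.99))^63 = (21.99/19.99)^(63/2).
= 1.10005^(63/2) = 20.16.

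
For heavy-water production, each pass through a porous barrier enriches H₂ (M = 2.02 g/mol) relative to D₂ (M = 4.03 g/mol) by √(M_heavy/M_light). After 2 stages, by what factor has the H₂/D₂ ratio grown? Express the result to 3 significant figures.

2.00

Overall factor = α^2 with α = √(4.03/2.02), i.e. (4.03/2.02)^(2/2).
= 1.99505^1 = 2.00.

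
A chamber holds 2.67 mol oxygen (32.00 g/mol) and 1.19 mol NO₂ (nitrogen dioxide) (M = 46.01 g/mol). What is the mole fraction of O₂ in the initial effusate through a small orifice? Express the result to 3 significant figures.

0.729

Each component's effusion rate ∝ (its partial pressure)·(1/√M) ∝ n_i/√M_i.
So x_O₂ in the escaping gas = (n_O₂/√M_O₂) / Σ(n_i/√M_i)
= (2.67/√32.00) / (2.67/√32.00 + 1.19/√46.01) = 0.4720/(0.4720 + 0.1754) = 0.729.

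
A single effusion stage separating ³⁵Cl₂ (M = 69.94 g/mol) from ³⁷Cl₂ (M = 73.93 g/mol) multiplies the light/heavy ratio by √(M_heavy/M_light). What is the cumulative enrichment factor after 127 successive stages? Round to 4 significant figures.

33.89

The single-stage factor is √(M_heavy/M_light), so 127 stages give [√(73.93/69.94)]^127 = (73.93/69.94)^(127/2).
= 1.05705^(127/2) = 33.89.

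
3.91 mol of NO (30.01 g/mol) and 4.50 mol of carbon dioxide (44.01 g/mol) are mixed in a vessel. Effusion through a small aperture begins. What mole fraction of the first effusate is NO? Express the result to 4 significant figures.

Each component's effusion rate ∝ (its partial pressure)·(1/√M) ∝ n_i/√M_i.
Mole fraction of NO in the effusate = (n_NO/√M_NO) / (n_NO/√M_NO + n_CO₂/√M_CO₂)
= (3.91/√30.01) / (3.91/√30.01 + 4.50/√44.01) = 0.7137/(0.7137 + 0.6783) = 0.5127.

0.5127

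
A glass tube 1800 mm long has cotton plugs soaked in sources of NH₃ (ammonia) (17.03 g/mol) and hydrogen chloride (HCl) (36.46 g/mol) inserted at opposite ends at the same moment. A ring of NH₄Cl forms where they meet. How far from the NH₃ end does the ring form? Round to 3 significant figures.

1070 mm

Distances travelled in equal time are proportional to diffusion rates, so d_NH₃/d_HCl = √(M_HCl/M_NH₃) = √(36.46/17.03) = 1.463.
With d_NH₃ + d_HCl = 1800 mm, d_HCl = 1800/(1 + 1.463) = 730.8 mm.
d_NH₃ = 1800 − 730.8 = 1070 mm.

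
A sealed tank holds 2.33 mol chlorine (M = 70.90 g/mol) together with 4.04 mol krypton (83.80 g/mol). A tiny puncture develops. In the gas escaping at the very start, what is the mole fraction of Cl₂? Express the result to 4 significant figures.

Effusion rate of each component ∝ n_i/√M_i (partial pressure × 1/√M).
Mole fraction of Cl₂ in the effusate = (n_Cl₂/√M_Cl₂) / (n_Cl₂/√M_Cl₂ + n_Kr/√M_Kr)
= (2.33/√70.90) / (2.33/√70.90 + 4.04/√83.80) = 0.2767/(0.2767 + 0.4413) = 0.3854.

0.3854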